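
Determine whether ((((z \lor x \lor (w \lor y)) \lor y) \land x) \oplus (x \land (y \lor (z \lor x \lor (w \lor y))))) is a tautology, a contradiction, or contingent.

contradiction

x | y | z | w | φ
- | - | - | - | -
F | F | F | F | F
F | F | F | T | F
F | F | T | F | F
F | F | T | T | F
F | T | F | F | F
F | T | F | T | F
F | T | T | F | F
F | T | T | T | F
T | F | F | F | F
T | F | F | T | F
T | F | T | F | F
T | F | T | T | F
T | T | F | F | F
T | T | F | T | F
T | T | T | F | F
T | T | T | T | F
Every row is F, so the formula is a contradiction.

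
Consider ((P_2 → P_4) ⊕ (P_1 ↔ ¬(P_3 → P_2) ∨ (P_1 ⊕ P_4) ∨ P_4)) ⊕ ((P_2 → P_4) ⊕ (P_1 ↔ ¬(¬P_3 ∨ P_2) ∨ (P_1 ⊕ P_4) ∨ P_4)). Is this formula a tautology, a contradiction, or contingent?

 P_1  |  P_2  |  P_3  |  P_4  || (P_2 → P_4) | (P_3 → P_2) | ¬(P_3 → P_2) | (P_1 ⊕ P_4) |  ¬P_3 | (¬P_3 ∨ P_2) | ¬(¬P_3 ∨ P_2) |   φ  
 True |  True |  True |  True ||     True    |     True    |    False     |    False    | False |     True     |     False     | False
 True |  True |  True | False ||    False    |     True    |    False     |     True    | False |     True     |     False     | False
 True |  True | False |  True ||     True    |     True    |    False     |    False    |  True |     True     |     False     | False
 True |  True | False | False ||    False    |     True    |    False     |     True    |  True |     True     |     False     | False
 True | False |  True |  True ||     True    |    False    |     True     |    False    | False |    False     |      True     | False
 True | False |  True | False ||     True    |    False    |     True     |     True    | False |    False     |      True     | False
 True | False | False |  True ||     True    |     True    |    False     |    False    |  True |     True     |     False     | False
 True | False | False | False ||     True    |     True    |    False     |     True    |  True |     True     |     False     | False
False |  True |  True |  True ||     True    |     True    |    False     |     True    | False |     True     |     False     | False
False |  True |  True | False ||    False    |     True    |    False     |    False    | False |     True     |     False     | False
False |  True | False |  True ||     True    |     True    |    False     |     True    |  True |     True     |     False     | False
False |  True | False | False ||    False    |     True    |    False     |    False    |  True |     True     |     False     | False
False | False |  True |  True ||     True    |    False    |     True     |     True    | False |    False     |      True     | False
False | False |  True | False ||     True    |    False    |     True     |    False    | False |    False     |      True     | False
False | False | False |  True ||     True    |     True    |    False     |     True    |  True |     True     |     False     | False
False | False | False | False ||     True    |     True    |    False     |    False    |  True |     True     |     False     | False
Every row is False, so the formula is a contradiction.

contradiction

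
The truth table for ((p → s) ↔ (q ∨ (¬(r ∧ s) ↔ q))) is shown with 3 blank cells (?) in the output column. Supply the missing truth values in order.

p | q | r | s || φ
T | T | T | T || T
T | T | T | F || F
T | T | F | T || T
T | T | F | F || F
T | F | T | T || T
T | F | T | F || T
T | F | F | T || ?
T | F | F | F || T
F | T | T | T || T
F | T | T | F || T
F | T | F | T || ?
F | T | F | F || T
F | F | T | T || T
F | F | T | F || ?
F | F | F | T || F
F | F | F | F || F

F, T, F

Row p=T, q=F, r=F, s=T: (p → s) = T, (q ∨ (¬(r ∧ s) ↔ q)) = F, so the formula = F.
Row p=F, q=T, r=F, s=T: (p → s) = T, (q ∨ (¬(r ∧ s) ↔ q)) = T, so the formula = T.
Row p=F, q=F, r=T, s=F: (p → s) = T, (q ∨ (¬(r ∧ s) ↔ q)) = F, so the formula = F.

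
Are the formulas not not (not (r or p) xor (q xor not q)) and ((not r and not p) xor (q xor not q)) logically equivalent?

equivalent

p  q  r  |  φ  ψ
0  0  0  |  0  0
0  0  1  |  1  1
0  1  0  |  0  0
0  1  1  |  1  1
1  0  0  |  1  1
1  0  1  |  1  1
1  1  0  |  1  1
1  1  1  |  1  1
The columns for φ and ψ agree on every row, so they are logically equivalent.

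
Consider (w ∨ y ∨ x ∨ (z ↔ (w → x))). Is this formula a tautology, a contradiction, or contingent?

x  y  z  w  |  (w ∨ y ∨ x ∨ (z ↔ (w → x)))
1  1  1  1  |               1             
1  1  1  0  |               1             
1  1  0  1  |               1             
1  1  0  0  |               1             
1  0  1  1  |               1             
1  0  1  0  |               1             
1  0  0  1  |               1             
1  0  0  0  |               1             
0  1  1  1  |               1             
0  1  1  0  |               1             
0  1  0  1  |               1             
0  1  0  0  |               1             
0  0  1  1  |               1             
0  0  1  0  |               1             
0  0  0  1  |               1             
0  0  0  0  |               0             
15 of 16 rows are 1, so the formula is contingent.

contingent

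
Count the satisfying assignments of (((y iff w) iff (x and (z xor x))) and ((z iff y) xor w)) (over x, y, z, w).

6

  x   |   y   |   z   |   w   || (y iff w) | (z xor x) | (x and (z xor x)) | (z iff y) | ((z iff y) xor w) |   φ  
 True |  True |  True |  True ||    True   |   False   |       False       |    True   |       False       | False
 True |  True |  True | False ||   False   |   False   |       False       |    True   |        True       |  True
 True |  True | False |  True ||    True   |    True   |        True       |   False   |        True       |  True
 True |  True | False | False ||   False   |    True   |        True       |   False   |       False       | False
 True | False |  True |  True ||   False   |   False   |       False       |   False   |        True       |  True
 True | False |  True | False ||    True   |   False   |       False       |   False   |       False       | False
 True | False | False |  True ||   False   |    True   |        True       |    True   |       False       | False
 True | False | False | False ||    True   |    True   |        True       |    True   |        True       |  True
False |  True |  True |  True ||    True   |    True   |       False       |    True   |       False       | False
False |  True |  True | False ||   False   |    True   |       False       |    True   |        True       |  True
False |  True | False |  True ||    True   |   False   |       False       |   False   |        True       | False
False |  True | False | False ||   False   |   False   |       False       |   False   |       False       | False
False | False |  True |  True ||   False   |    True   |       False       |   False   |        True       |  True
False | False |  True | False ||    True   |    True   |       False       |   False   |       False       | False
False | False | False |  True ||   False   |   False   |       False       |    True   |       False       | False
False | False | False | False ||    True   |   False   |       False       |    True   |        True       | False
The formula is true on 6 of the 16 rows.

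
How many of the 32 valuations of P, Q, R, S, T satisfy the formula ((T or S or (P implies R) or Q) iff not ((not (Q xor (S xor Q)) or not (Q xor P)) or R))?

P | Q | R | S | T || φ
T | T | T | T | T || F
T | T | T | T | F || F
T | T | T | F | T || F
T | T | T | F | F || F
T | T | F | T | T || F
T | T | F | T | F || F
T | T | F | F | T || F
T | T | F | F | F || F
T | F | T | T | T || F
T | F | T | T | F || F
T | F | T | F | T || F
T | F | T | F | F || F
T | F | F | T | T || T
T | F | F | T | F || T
T | F | F | F | T || F
T | F | F | F | F || T
F | T | T | T | T || F
F | T | T | T | F || F
F | T | T | F | T || F
F | T | T | F | F || F
F | T | F | T | T || T
F | T | F | T | F || T
F | T | F | F | T || F
F | T | F | F | F || F
F | F | T | T | T || F
F | F | T | T | F || F
F | F | T | F | T || F
F | F | T | F | F || F
F | F | F | T | T || F
F | F | F | T | F || F
F | F | F | F | T || F
F | F | F | F | F || F
The formula is true on 5 of the 32 rows.

5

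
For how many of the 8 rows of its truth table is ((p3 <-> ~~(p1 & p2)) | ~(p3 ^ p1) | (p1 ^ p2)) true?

p1  p2  p3  |  φ
T   T   T   |  T
T   T   F   |  F
T   F   T   |  T
T   F   F   |  T
F   T   T   |  T
F   T   F   |  T
F   F   T   |  F
F   F   F   |  T
The formula is true on 6 of the 8 rows.

6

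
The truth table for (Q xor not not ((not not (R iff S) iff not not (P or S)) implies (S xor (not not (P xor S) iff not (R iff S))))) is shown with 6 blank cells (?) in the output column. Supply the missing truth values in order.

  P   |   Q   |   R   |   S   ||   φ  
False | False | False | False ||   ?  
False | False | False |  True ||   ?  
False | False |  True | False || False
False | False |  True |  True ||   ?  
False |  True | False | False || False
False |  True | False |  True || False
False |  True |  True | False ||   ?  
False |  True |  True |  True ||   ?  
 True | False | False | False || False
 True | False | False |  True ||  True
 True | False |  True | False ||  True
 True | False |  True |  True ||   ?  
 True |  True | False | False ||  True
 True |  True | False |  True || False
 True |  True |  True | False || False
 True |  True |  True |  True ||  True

Row P=False, Q=False, R=False, S=False: not not ((not not (R iff S) iff not not (P or S)) implies (S xor (not not (P xor S) iff not (R iff S)))) = True, so the formula = True.
Row P=False, Q=False, R=False, S=True: not not ((not not (R iff S) iff not not (P or S)) implies (S xor (not not (P xor S) iff not (R iff S)))) = True, so the formula = True.
Row P=False, Q=False, R=True, S=True: not not ((not not (R iff S) iff not not (P or S)) implies (S xor (not not (P xor S) iff not (R iff S)))) = True, so the formula = True.
Row P=False, Q=True, R=True, S=False: not not ((not not (R iff S) iff not not (P or S)) implies (S xor (not not (P xor S) iff not (R iff S)))) = False, so the formula = True.
Row P=False, Q=True, R=True, S=True: not not ((not not (R iff S) iff not not (P or S)) implies (S xor (not not (P xor S) iff not (R iff S)))) = True, so the formula = False.
Row P=True, Q=False, R=True, S=True: not not ((not not (R iff S) iff not not (P or S)) implies (S xor (not not (P xor S) iff not (R iff S)))) = False, so the formula = False.

True, True, True, True, False, False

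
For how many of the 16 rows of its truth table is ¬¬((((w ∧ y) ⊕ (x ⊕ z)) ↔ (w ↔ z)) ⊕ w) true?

8

x | y | z | w || (w ∧ y) | (x ⊕ z) | ((w ∧ y) ⊕ (x ⊕ z)) | (w ↔ z) | φ
T | T | T | T ||    T    |    F    |          T          |    T    | F
T | T | T | F ||    F    |    F    |          F          |    F    | T
T | T | F | T ||    T    |    T    |          F          |    F    | F
T | T | F | F ||    F    |    T    |          T          |    T    | T
T | F | T | T ||    F    |    F    |          F          |    T    | T
T | F | T | F ||    F    |    F    |          F          |    F    | T
T | F | F | T ||    F    |    T    |          T          |    F    | T
T | F | F | F ||    F    |    T    |          T          |    T    | T
F | T | T | T ||    T    |    T    |          F          |    T    | T
F | T | T | F ||    F    |    T    |          T          |    F    | F
F | T | F | T ||    T    |    F    |          T          |    F    | T
F | T | F | F ||    F    |    F    |          F          |    T    | F
F | F | T | T ||    F    |    T    |          T          |    T    | F
F | F | T | F ||    F    |    T    |          T          |    F    | F
F | F | F | T ||    F    |    F    |          F          |    F    | F
F | F | F | F ||    F    |    F    |          F          |    T    | F
The formula is true on 8 of the 16 rows.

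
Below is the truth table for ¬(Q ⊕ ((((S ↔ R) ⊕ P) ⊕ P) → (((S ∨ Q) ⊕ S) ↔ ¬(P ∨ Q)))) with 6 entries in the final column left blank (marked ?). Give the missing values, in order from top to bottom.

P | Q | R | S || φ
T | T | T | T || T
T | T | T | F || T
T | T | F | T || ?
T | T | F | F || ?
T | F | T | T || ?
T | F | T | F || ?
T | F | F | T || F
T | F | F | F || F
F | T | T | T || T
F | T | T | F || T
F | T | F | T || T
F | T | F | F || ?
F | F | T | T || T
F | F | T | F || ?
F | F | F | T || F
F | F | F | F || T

T, F, F, F, F, F

Row P=T, Q=T, R=F, S=T: ((((S ↔ R) ⊕ P) ⊕ P) → (((S ∨ Q) ⊕ S) ↔ ¬(P ∨ Q))) = T, (Q ⊕ ((((S ↔ R) ⊕ P) ⊕ P) → (((S ∨ Q) ⊕ S) ↔ ¬(P ∨ Q)))) = F, so the formula = T.
Row P=T, Q=T, R=F, S=F: ((((S ↔ R) ⊕ P) ⊕ P) → (((S ∨ Q) ⊕ S) ↔ ¬(P ∨ Q))) = F, (Q ⊕ ((((S ↔ R) ⊕ P) ⊕ P) → (((S ∨ Q) ⊕ S) ↔ ¬(P ∨ Q)))) = T, so the formula = F.
Row P=T, Q=F, R=T, S=T: ((((S ↔ R) ⊕ P) ⊕ P) → (((S ∨ Q) ⊕ S) ↔ ¬(P ∨ Q))) = T, (Q ⊕ ((((S ↔ R) ⊕ P) ⊕ P) → (((S ∨ Q) ⊕ S) ↔ ¬(P ∨ Q)))) = T, so the formula = F.
Row P=T, Q=F, R=T, S=F: ((((S ↔ R) ⊕ P) ⊕ P) → (((S ∨ Q) ⊕ S) ↔ ¬(P ∨ Q))) = T, (Q ⊕ ((((S ↔ R) ⊕ P) ⊕ P) → (((S ∨ Q) ⊕ S) ↔ ¬(P ∨ Q)))) = T, so the formula = F.
Row P=F, Q=T, R=F, S=F: ((((S ↔ R) ⊕ P) ⊕ P) → (((S ∨ Q) ⊕ S) ↔ ¬(P ∨ Q))) = F, (Q ⊕ ((((S ↔ R) ⊕ P) ⊕ P) → (((S ∨ Q) ⊕ S) ↔ ¬(P ∨ Q)))) = T, so the formula = F.
Row P=F, Q=F, R=T, S=F: ((((S ↔ R) ⊕ P) ⊕ P) → (((S ∨ Q) ⊕ S) ↔ ¬(P ∨ Q))) = T, (Q ⊕ ((((S ↔ R) ⊕ P) ⊕ P) → (((S ∨ Q) ⊕ S) ↔ ¬(P ∨ Q)))) = T, so the formula = F.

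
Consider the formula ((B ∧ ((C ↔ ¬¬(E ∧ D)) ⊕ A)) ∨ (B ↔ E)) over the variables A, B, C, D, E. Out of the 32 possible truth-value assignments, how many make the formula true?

20

A  B  C  D  E  |  φ
T  T  T  T  T  |  T
T  T  T  T  F  |  T
T  T  T  F  T  |  T
T  T  T  F  F  |  T
T  T  F  T  T  |  T
T  T  F  T  F  |  F
T  T  F  F  T  |  T
T  T  F  F  F  |  F
T  F  T  T  T  |  F
T  F  T  T  F  |  T
T  F  T  F  T  |  F
T  F  T  F  F  |  T
T  F  F  T  T  |  F
T  F  F  T  F  |  T
T  F  F  F  T  |  F
T  F  F  F  F  |  T
F  T  T  T  T  |  T
F  T  T  T  F  |  F
F  T  T  F  T  |  T
F  T  T  F  F  |  F
F  T  F  T  T  |  T
F  T  F  T  F  |  T
F  T  F  F  T  |  T
F  T  F  F  F  |  T
F  F  T  T  T  |  F
F  F  T  T  F  |  T
F  F  T  F  T  |  F
F  F  T  F  F  |  T
F  F  F  T  T  |  F
F  F  F  T  F  |  T
F  F  F  F  T  |  F
F  F  F  F  F  |  T
The formula is true on 20 of the 32 rows.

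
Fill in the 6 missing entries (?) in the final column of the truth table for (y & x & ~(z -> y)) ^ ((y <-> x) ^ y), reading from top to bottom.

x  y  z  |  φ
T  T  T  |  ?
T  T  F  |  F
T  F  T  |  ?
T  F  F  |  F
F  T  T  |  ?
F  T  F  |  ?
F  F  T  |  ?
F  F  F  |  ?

F, F, T, T, T, T

Row x=T, y=T, z=T: (y & x & ~(z -> y)) = F, ((y <-> x) ^ y) = F, so the formula = F.
Row x=T, y=F, z=T: (y & x & ~(z -> y)) = F, ((y <-> x) ^ y) = F, so the formula = F.
Row x=F, y=T, z=T: (y & x & ~(z -> y)) = F, ((y <-> x) ^ y) = T, so the formula = T.
Row x=F, y=T, z=F: (y & x & ~(z -> y)) = F, ((y <-> x) ^ y) = T, so the formula = T.
Row x=F, y=F, z=T: (y & x & ~(z -> y)) = F, ((y <-> x) ^ y) = T, so the formula = T.
Row x=F, y=F, z=F: (y & x & ~(z -> y)) = F, ((y <-> x) ^ y) = T, so the formula = T.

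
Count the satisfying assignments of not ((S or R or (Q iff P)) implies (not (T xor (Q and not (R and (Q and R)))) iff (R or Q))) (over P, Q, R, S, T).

14

P | Q | R | S | T | φ
- | - | - | - | - | -
T | T | T | T | T | T
T | T | T | T | F | F
T | T | T | F | T | T
T | T | T | F | F | F
T | T | F | T | T | F
T | T | F | T | F | T
T | T | F | F | T | F
T | T | F | F | F | T
T | F | T | T | T | T
T | F | T | T | F | F
T | F | T | F | T | T
T | F | T | F | F | F
T | F | F | T | T | F
T | F | F | T | F | T
T | F | F | F | T | F
T | F | F | F | F | F
F | T | T | T | T | T
F | T | T | T | F | F
F | T | T | F | T | T
F | T | T | F | F | F
F | T | F | T | T | F
F | T | F | T | F | T
F | T | F | F | T | F
F | T | F | F | F | F
F | F | T | T | T | T
F | F | T | T | F | F
F | F | T | F | T | T
F | F | T | F | F | F
F | F | F | T | T | F
F | F | F | T | F | T
F | F | F | F | T | F
F | F | F | F | F | T
The formula is true on 14 of the 32 rows.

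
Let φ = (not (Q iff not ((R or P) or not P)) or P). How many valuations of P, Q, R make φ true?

6

P | Q | R || (R or P) | not P | ((R or P) or not P) | not ((R or P) or not P) | φ
F | F | F ||    F     |   T   |          T          |            F            | F
F | F | T ||    T     |   T   |          T          |            F            | F
F | T | F ||    F     |   T   |          T          |            F            | T
F | T | T ||    T     |   T   |          T          |            F            | T
T | F | F ||    T     |   F   |          T          |            F            | T
T | F | T ||    T     |   F   |          T          |            F            | T
T | T | F ||    T     |   F   |          T          |            F            | T
T | T | T ||    T     |   F   |          T          |            F            | T
The formula is true on 6 of the 8 rows.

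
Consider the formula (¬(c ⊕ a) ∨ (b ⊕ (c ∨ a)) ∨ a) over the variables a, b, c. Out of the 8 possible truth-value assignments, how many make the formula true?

a | b | c || (¬(c ⊕ a) ∨ (b ⊕ (c ∨ a)) ∨ a)
T | T | T ||               T               
T | T | F ||               T               
T | F | T ||               T               
T | F | F ||               T               
F | T | T ||               F               
F | T | F ||               T               
F | F | T ||               T               
F | F | F ||               T               
The formula is true on 7 of the 8 rows.

7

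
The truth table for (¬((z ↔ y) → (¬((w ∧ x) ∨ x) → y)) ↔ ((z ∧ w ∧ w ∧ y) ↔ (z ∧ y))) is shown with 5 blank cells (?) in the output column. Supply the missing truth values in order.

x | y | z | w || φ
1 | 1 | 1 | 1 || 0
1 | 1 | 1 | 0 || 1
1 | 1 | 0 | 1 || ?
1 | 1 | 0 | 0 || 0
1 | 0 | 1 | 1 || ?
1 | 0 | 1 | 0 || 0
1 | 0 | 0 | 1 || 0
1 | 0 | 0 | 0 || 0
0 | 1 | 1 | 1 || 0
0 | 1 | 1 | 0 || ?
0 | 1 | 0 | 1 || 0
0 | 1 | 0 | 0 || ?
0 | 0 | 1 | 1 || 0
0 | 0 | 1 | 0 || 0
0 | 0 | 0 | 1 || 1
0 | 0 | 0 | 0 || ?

Row x=1, y=1, z=0, w=1: ¬((z ↔ y) → (¬((w ∧ x) ∨ x) → y)) = 0, ((z ∧ w ∧ w ∧ y) ↔ (z ∧ y)) = 1, so the formula = 0.
Row x=1, y=0, z=1, w=1: ¬((z ↔ y) → (¬((w ∧ x) ∨ x) → y)) = 0, ((z ∧ w ∧ w ∧ y) ↔ (z ∧ y)) = 1, so the formula = 0.
Row x=0, y=1, z=1, w=0: ¬((z ↔ y) → (¬((w ∧ x) ∨ x) → y)) = 0, ((z ∧ w ∧ w ∧ y) ↔ (z ∧ y)) = 0, so the formula = 1.
Row x=0, y=1, z=0, w=0: ¬((z ↔ y) → (¬((w ∧ x) ∨ x) → y)) = 0, ((z ∧ w ∧ w ∧ y) ↔ (z ∧ y)) = 1, so the formula = 0.
Row x=0, y=0, z=0, w=0: ¬((z ↔ y) → (¬((w ∧ x) ∨ x) → y)) = 1, ((z ∧ w ∧ w ∧ y) ↔ (z ∧ y)) = 1, so the formula = 1.

0, 0, 1, 0, 1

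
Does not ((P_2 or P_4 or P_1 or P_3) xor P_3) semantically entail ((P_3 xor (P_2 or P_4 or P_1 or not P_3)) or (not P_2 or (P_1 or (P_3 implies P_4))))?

no

P_1  P_2  P_3  P_4  |  φ  ψ
 T    T    T    T   |  T  T
 T    T    T    F   |  T  T
 T    T    F    T   |  F  T
 T    T    F    F   |  F  T
 T    F    T    T   |  T  T
 T    F    T    F   |  T  T
 T    F    F    T   |  F  T
 T    F    F    F   |  F  T
 F    T    T    T   |  T  T
 F    T    T    F   |  T  F
 F    T    F    T   |  F  T
 F    T    F    F   |  F  T
 F    F    T    T   |  T  T
 F    F    T    F   |  T  T
 F    F    F    T   |  F  T
 F    F    F    F   |  T  T
At P_1=F, P_2=T, P_3=T, P_4=F we have φ true but ψ false, so φ does not entail ψ.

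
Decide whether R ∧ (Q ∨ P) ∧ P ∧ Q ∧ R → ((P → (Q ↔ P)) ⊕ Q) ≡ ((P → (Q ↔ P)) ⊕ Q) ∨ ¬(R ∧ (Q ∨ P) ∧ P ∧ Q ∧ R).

P  Q  R  |  φ  ψ
1  1  1  |  0  0
1  1  0  |  1  1
1  0  1  |  1  1
1  0  0  |  1  1
0  1  1  |  1  1
0  1  0  |  1  1
0  0  1  |  1  1
0  0  0  |  1  1
The columns for φ and ψ agree on every row, so they are logically equivalent.

equivalent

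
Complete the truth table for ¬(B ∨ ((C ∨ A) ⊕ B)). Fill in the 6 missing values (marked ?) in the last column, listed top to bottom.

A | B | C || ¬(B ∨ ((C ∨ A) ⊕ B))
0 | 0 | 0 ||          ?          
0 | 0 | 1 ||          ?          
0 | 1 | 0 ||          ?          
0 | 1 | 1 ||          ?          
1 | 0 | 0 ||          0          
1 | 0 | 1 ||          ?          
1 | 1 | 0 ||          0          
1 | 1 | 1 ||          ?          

1, 0, 0, 0, 0, 0

Row A=0, B=0, C=0: ((C ∨ A) ⊕ B) = 0, (B ∨ ((C ∨ A) ⊕ B)) = 0, so ¬(B ∨ ((C ∨ A) ⊕ B)) = 1.
Row A=0, B=0, C=1: ((C ∨ A) ⊕ B) = 1, (B ∨ ((C ∨ A) ⊕ B)) = 1, so ¬(B ∨ ((C ∨ A) ⊕ B)) = 0.
Row A=0, B=1, C=0: ((C ∨ A) ⊕ B) = 1, (B ∨ ((C ∨ A) ⊕ B)) = 1, so ¬(B ∨ ((C ∨ A) ⊕ B)) = 0.
Row A=0, B=1, C=1: ((C ∨ A) ⊕ B) = 0, (B ∨ ((C ∨ A) ⊕ B)) = 1, so ¬(B ∨ ((C ∨ A) ⊕ B)) = 0.
Row A=1, B=0, C=1: ((C ∨ A) ⊕ B) = 1, (B ∨ ((C ∨ A) ⊕ B)) = 1, so ¬(B ∨ ((C ∨ A) ⊕ B)) = 0.
Row A=1, B=1, C=1: ((C ∨ A) ⊕ B) = 0, (B ∨ ((C ∨ A) ⊕ B)) = 1, so ¬(B ∨ ((C ∨ A) ⊕ B)) = 0.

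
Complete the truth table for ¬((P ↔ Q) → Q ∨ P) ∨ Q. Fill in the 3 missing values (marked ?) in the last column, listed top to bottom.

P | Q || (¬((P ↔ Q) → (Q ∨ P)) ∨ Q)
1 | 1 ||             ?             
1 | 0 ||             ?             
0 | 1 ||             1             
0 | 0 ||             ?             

1, 0, 1

Row P=1, Q=1: ¬((P ↔ Q) → Q ∨ P) = 0, so (¬((P ↔ Q) → (Q ∨ P)) ∨ Q) = 1.
Row P=1, Q=0: ¬((P ↔ Q) → Q ∨ P) = 0, so (¬((P ↔ Q) → (Q ∨ P)) ∨ Q) = 0.
Row P=0, Q=0: ¬((P ↔ Q) → Q ∨ P) = 1, so (¬((P ↔ Q) → (Q ∨ P)) ∨ Q) = 1.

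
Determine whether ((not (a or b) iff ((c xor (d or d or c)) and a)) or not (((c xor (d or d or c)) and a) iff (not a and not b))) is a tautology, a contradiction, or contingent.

a | b | c | d || (a or b) | not (a or b) | (d or d or c) | (c xor (d or d or c)) | not a | not b | (not a and not b) | φ
T | T | T | T ||    T     |      F       |       T       |           F           |   F   |   F   |         F         | T
T | T | T | F ||    T     |      F       |       T       |           F           |   F   |   F   |         F         | T
T | T | F | T ||    T     |      F       |       T       |           T           |   F   |   F   |         F         | T
T | T | F | F ||    T     |      F       |       F       |           F           |   F   |   F   |         F         | T
T | F | T | T ||    T     |      F       |       T       |           F           |   F   |   T   |         F         | T
T | F | T | F ||    T     |      F       |       T       |           F           |   F   |   T   |         F         | T
T | F | F | T ||    T     |      F       |       T       |           T           |   F   |   T   |         F         | T
T | F | F | F ||    T     |      F       |       F       |           F           |   F   |   T   |         F         | T
F | T | T | T ||    T     |      F       |       T       |           F           |   T   |   F   |         F         | T
F | T | T | F ||    T     |      F       |       T       |           F           |   T   |   F   |         F         | T
F | T | F | T ||    T     |      F       |       T       |           T           |   T   |   F   |         F         | T
F | T | F | F ||    T     |      F       |       F       |           F           |   T   |   F   |         F         | T
F | F | T | T ||    F     |      T       |       T       |           F           |   T   |   T   |         T         | T
F | F | T | F ||    F     |      T       |       T       |           F           |   T   |   T   |         T         | T
F | F | F | T ||    F     |      T       |       T       |           T           |   T   |   T   |         T         | T
F | F | F | F ||    F     |      T       |       F       |           F           |   T   |   T   |         T         | T
Every row is T, so the formula is a tautology.

tautology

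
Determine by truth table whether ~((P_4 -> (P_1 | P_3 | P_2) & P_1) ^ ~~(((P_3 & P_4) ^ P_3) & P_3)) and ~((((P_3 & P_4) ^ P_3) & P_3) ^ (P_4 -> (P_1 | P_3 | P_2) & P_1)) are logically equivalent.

P_1 | P_2 | P_3 | P_4 | φ | ψ
--- | --- | --- | --- | - | -
 1  |  1  |  1  |  1  | 0 | 0
 1  |  1  |  1  |  0  | 1 | 1
 1  |  1  |  0  |  1  | 0 | 0
 1  |  1  |  0  |  0  | 0 | 0
 1  |  0  |  1  |  1  | 0 | 0
 1  |  0  |  1  |  0  | 1 | 1
 1  |  0  |  0  |  1  | 0 | 0
 1  |  0  |  0  |  0  | 0 | 0
 0  |  1  |  1  |  1  | 1 | 1
 0  |  1  |  1  |  0  | 1 | 1
 0  |  1  |  0  |  1  | 1 | 1
 0  |  1  |  0  |  0  | 0 | 0
 0  |  0  |  1  |  1  | 1 | 1
 0  |  0  |  1  |  0  | 1 | 1
 0  |  0  |  0  |  1  | 1 | 1
 0  |  0  |  0  |  0  | 0 | 0
The columns for φ and ψ agree on every row, so they are logically equivalent.

equivalent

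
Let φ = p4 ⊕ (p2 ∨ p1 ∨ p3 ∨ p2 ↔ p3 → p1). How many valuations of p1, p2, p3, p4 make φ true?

p1 | p2 | p3 | p4 | (p3 ∨ p2) | (p2 ∨ p1 ∨ (p3 ∨ p2)) | (p3 → p1) | φ
-- | -- | -- | -- | --------- | --------------------- | --------- | -
F  | F  | F  | F  |     F     |           F           |     T     | F
F  | F  | F  | T  |     F     |           F           |     T     | T
F  | F  | T  | F  |     T     |           T           |     F     | F
F  | F  | T  | T  |     T     |           T           |     F     | T
F  | T  | F  | F  |     T     |           T           |     T     | T
F  | T  | F  | T  |     T     |           T           |     T     | F
F  | T  | T  | F  |     T     |           T           |     F     | F
F  | T  | T  | T  |     T     |           T           |     F     | T
T  | F  | F  | F  |     F     |           T           |     T     | T
T  | F  | F  | T  |     F     |           T           |     T     | F
T  | F  | T  | F  |     T     |           T           |     T     | T
T  | F  | T  | T  |     T     |           T           |     T     | F
T  | T  | F  | F  |     T     |           T           |     T     | T
T  | T  | F  | T  |     T     |           T           |     T     | F
T  | T  | T  | F  |     T     |           T           |     T     | T
T  | T  | T  | T  |     T     |           T           |     T     | F
The formula is true on 8 of the 16 rows.

8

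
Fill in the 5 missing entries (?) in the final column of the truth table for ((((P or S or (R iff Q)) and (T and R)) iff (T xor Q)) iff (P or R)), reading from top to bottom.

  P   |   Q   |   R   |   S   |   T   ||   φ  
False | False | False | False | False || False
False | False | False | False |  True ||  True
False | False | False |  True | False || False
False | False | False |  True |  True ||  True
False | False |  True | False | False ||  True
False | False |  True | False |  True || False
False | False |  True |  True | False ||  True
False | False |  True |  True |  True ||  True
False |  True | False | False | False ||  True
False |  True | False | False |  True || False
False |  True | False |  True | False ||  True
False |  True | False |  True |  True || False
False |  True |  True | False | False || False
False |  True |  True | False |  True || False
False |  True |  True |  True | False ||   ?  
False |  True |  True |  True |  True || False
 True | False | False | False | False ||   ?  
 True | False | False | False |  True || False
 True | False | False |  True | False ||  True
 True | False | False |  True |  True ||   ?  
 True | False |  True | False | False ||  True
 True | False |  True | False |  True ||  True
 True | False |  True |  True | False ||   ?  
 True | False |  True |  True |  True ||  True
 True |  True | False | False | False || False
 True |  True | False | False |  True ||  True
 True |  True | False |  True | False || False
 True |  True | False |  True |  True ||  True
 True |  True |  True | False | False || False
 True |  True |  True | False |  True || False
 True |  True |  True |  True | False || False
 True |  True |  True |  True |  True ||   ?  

False, True, False, True, False

Row P=False, Q=True, R=True, S=True, T=False: (((P or S or (R iff Q)) and (T and R)) iff (T xor Q)) = False, (P or R) = True, so the formula = False.
Row P=True, Q=False, R=False, S=False, T=False: (((P or S or (R iff Q)) and (T and R)) iff (T xor Q)) = True, (P or R) = True, so the formula = True.
Row P=True, Q=False, R=False, S=True, T=True: (((P or S or (R iff Q)) and (T and R)) iff (T xor Q)) = False, (P or R) = True, so the formula = False.
Row P=True, Q=False, R=True, S=True, T=False: (((P or S or (R iff Q)) and (T and R)) iff (T xor Q)) = True, (P or R) = True, so the formula = True.
Row P=True, Q=True, R=True, S=True, T=True: (((P or S or (R iff Q)) and (T and R)) iff (T xor Q)) = False, (P or R) = True, so the formula = False.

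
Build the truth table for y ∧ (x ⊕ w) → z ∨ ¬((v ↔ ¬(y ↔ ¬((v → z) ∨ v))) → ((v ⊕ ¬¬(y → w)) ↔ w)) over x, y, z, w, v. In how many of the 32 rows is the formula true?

30

x | y | z | w | v | φ
- | - | - | - | - | -
T | T | T | T | T | T
T | T | T | T | F | T
T | T | T | F | T | T
T | T | T | F | F | T
T | T | F | T | T | T
T | T | F | T | F | T
T | T | F | F | T | T
T | T | F | F | F | F
T | F | T | T | T | T
T | F | T | T | F | T
T | F | T | F | T | T
T | F | T | F | F | T
T | F | F | T | T | T
T | F | F | T | F | T
T | F | F | F | T | T
T | F | F | F | F | T
F | T | T | T | T | T
F | T | T | T | F | T
F | T | T | F | T | T
F | T | T | F | F | T
F | T | F | T | T | T
F | T | F | T | F | F
F | T | F | F | T | T
F | T | F | F | F | T
F | F | T | T | T | T
F | F | T | T | F | T
F | F | T | F | T | T
F | F | T | F | F | T
F | F | F | T | T | T
F | F | F | T | F | T
F | F | F | F | T | T
F | F | F | F | F | T
The formula is true on 30 of the 32 rows.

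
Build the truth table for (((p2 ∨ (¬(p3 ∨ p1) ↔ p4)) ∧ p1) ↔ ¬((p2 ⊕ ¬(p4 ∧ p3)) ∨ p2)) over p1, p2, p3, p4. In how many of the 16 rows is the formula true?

  p1  |   p2  |   p3  |   p4  |   φ  
----- | ----- | ----- | ----- | -----
 True |  True |  True |  True | False
 True |  True |  True | False | False
 True |  True | False |  True | False
 True |  True | False | False | False
 True | False |  True |  True | False
 True | False |  True | False | False
 True | False | False |  True |  True
 True | False | False | False | False
False |  True |  True |  True |  True
False |  True |  True | False |  True
False |  True | False |  True |  True
False |  True | False | False |  True
False | False |  True |  True | False
False | False |  True | False |  True
False | False | False |  True |  True
False | False | False | False |  True
The formula is true on 8 of the 16 rows.

8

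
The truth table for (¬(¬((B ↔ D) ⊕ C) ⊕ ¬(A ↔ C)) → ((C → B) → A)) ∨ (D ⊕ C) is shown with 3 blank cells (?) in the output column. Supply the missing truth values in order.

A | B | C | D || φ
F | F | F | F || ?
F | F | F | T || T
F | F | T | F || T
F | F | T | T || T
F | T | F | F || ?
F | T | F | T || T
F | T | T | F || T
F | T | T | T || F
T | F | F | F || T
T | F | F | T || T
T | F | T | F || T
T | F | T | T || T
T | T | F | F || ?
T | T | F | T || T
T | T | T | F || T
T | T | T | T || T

F, T, T

Row A=F, B=F, C=F, D=F: (¬(¬((B ↔ D) ⊕ C) ⊕ ¬(A ↔ C)) → ((C → B) → A)) = F, (D ⊕ C) = F, so the formula = F.
Row A=F, B=T, C=F, D=F: (¬(¬((B ↔ D) ⊕ C) ⊕ ¬(A ↔ C)) → ((C → B) → A)) = T, (D ⊕ C) = F, so the formula = T.
Row A=T, B=T, C=F, D=F: (¬(¬((B ↔ D) ⊕ C) ⊕ ¬(A ↔ C)) → ((C → B) → A)) = T, (D ⊕ C) = F, so the formula = T.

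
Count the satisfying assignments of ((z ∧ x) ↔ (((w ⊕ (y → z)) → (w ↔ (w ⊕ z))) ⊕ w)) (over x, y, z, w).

x | y | z | w || (z ∧ x) | (y → z) | (w ⊕ (y → z)) | (w ⊕ z) | (w ↔ (w ⊕ z)) | φ
1 | 1 | 1 | 1 ||    1    |    1    |       0       |    0    |       0       | 0
1 | 1 | 1 | 0 ||    1    |    1    |       1       |    1    |       0       | 0
1 | 1 | 0 | 1 ||    0    |    0    |       1       |    1    |       1       | 1
1 | 1 | 0 | 0 ||    0    |    0    |       0       |    0    |       1       | 0
1 | 0 | 1 | 1 ||    1    |    1    |       0       |    0    |       0       | 0
1 | 0 | 1 | 0 ||    1    |    1    |       1       |    1    |       0       | 0
1 | 0 | 0 | 1 ||    0    |    1    |       0       |    1    |       1       | 1
1 | 0 | 0 | 0 ||    0    |    1    |       1       |    0    |       1       | 0
0 | 1 | 1 | 1 ||    0    |    1    |       0       |    0    |       0       | 1
0 | 1 | 1 | 0 ||    0    |    1    |       1       |    1    |       0       | 1
0 | 1 | 0 | 1 ||    0    |    0    |       1       |    1    |       1       | 1
0 | 1 | 0 | 0 ||    0    |    0    |       0       |    0    |       1       | 0
0 | 0 | 1 | 1 ||    0    |    1    |       0       |    0    |       0       | 1
0 | 0 | 1 | 0 ||    0    |    1    |       1       |    1    |       0       | 1
0 | 0 | 0 | 1 ||    0    |    1    |       0       |    1    |       1       | 1
0 | 0 | 0 | 0 ||    0    |    1    |       1       |    0    |       1       | 0
The formula is true on 8 of the 16 rows.

8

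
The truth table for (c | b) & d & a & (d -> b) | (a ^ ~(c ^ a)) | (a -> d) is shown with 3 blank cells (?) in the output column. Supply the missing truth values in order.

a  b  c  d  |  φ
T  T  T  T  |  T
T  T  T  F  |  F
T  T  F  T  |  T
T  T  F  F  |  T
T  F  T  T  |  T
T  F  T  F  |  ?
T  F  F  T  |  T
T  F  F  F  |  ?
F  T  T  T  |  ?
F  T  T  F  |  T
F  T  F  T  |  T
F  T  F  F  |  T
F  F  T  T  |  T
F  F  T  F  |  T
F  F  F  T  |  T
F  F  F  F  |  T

Row a=T, b=F, c=T, d=F: ((c | b) & d & a & (d -> b)) = F, (a ^ ~(c ^ a)) = F, (a -> d) = F, so the formula = F.
Row a=T, b=F, c=F, d=F: ((c | b) & d & a & (d -> b)) = F, (a ^ ~(c ^ a)) = T, (a -> d) = F, so the formula = T.
Row a=F, b=T, c=T, d=T: ((c | b) & d & a & (d -> b)) = F, (a ^ ~(c ^ a)) = F, (a -> d) = T, so the formula = T.

F, T, T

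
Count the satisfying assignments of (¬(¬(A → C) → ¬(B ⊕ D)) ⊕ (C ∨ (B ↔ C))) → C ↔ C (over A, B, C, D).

A | B | C | D || (A → C) | ¬(A → C) | (B ⊕ D) | ¬(B ⊕ D) | (¬(A → C) → ¬(B ⊕ D)) | ¬(¬(A → C) → ¬(B ⊕ D)) | (B ↔ C) | (C ∨ (B ↔ C)) | φ
1 | 1 | 1 | 1 ||    1    |    0     |    0    |    1     |           1           |           0            |    1    |       1       | 1
1 | 1 | 1 | 0 ||    1    |    0     |    1    |    0     |           1           |           0            |    1    |       1       | 1
1 | 1 | 0 | 1 ||    0    |    1     |    0    |    1     |           1           |           0            |    0    |       0       | 0
1 | 1 | 0 | 0 ||    0    |    1     |    1    |    0     |           0           |           1            |    0    |       0       | 1
1 | 0 | 1 | 1 ||    1    |    0     |    1    |    0     |           1           |           0            |    0    |       1       | 1
1 | 0 | 1 | 0 ||    1    |    0     |    0    |    1     |           1           |           0            |    0    |       1       | 1
1 | 0 | 0 | 1 ||    0    |    1     |    1    |    0     |           0           |           1            |    1    |       1       | 0
1 | 0 | 0 | 0 ||    0    |    1     |    0    |    1     |           1           |           0            |    1    |       1       | 1
0 | 1 | 1 | 1 ||    1    |    0     |    0    |    1     |           1           |           0            |    1    |       1       | 1
0 | 1 | 1 | 0 ||    1    |    0     |    1    |    0     |           1           |           0            |    1    |       1       | 1
0 | 1 | 0 | 1 ||    1    |    0     |    0    |    1     |           1           |           0            |    0    |       0       | 0
0 | 1 | 0 | 0 ||    1    |    0     |    1    |    0     |           1           |           0            |    0    |       0       | 0
0 | 0 | 1 | 1 ||    1    |    0     |    1    |    0     |           1           |           0            |    0    |       1       | 1
0 | 0 | 1 | 0 ||    1    |    0     |    0    |    1     |           1           |           0            |    0    |       1       | 1
0 | 0 | 0 | 1 ||    1    |    0     |    1    |    0     |           1           |           0            |    1    |       1       | 1
0 | 0 | 0 | 0 ||    1    |    0     |    0    |    1     |           1           |           0            |    1    |       1       | 1
The formula is true on 12 of the 16 rows.

12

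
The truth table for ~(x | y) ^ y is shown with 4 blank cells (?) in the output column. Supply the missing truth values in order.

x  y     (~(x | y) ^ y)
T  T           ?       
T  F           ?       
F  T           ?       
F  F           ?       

T, F, T, T

Row x=T, y=T: ~(x | y) = F, so (~(x | y) ^ y) = T.
Row x=T, y=F: ~(x | y) = F, so (~(x | y) ^ y) = F.
Row x=F, y=T: ~(x | y) = F, so (~(x | y) ^ y) = T.
Row x=F, y=F: ~(x | y) = T, so (~(x | y) ^ y) = T.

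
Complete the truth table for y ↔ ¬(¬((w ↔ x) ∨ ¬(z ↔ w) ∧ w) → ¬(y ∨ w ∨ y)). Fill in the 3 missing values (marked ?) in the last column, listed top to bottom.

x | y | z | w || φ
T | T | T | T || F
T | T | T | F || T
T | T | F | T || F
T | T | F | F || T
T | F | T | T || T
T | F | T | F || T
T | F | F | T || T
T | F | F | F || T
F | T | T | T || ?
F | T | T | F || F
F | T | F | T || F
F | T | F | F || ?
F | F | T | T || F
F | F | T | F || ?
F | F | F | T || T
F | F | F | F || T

Row x=F, y=T, z=T, w=T: ¬(¬((w ↔ x) ∨ ¬(z ↔ w) ∧ w) → ¬(y ∨ w ∨ y)) = T, so the formula = T.
Row x=F, y=T, z=F, w=F: ¬(¬((w ↔ x) ∨ ¬(z ↔ w) ∧ w) → ¬(y ∨ w ∨ y)) = F, so the formula = F.
Row x=F, y=F, z=T, w=F: ¬(¬((w ↔ x) ∨ ¬(z ↔ w) ∧ w) → ¬(y ∨ w ∨ y)) = F, so the formula = T.

T, F, T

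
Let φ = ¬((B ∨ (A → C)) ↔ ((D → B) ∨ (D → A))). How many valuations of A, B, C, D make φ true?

A | B | C | D || (A → C) | (B ∨ (A → C)) | (D → B) | (D → A) | ((D → B) ∨ (D → A)) | φ
0 | 0 | 0 | 0 ||    1    |       1       |    1    |    1    |          1          | 0
0 | 0 | 0 | 1 ||    1    |       1       |    0    |    0    |          0          | 1
0 | 0 | 1 | 0 ||    1    |       1       |    1    |    1    |          1          | 0
0 | 0 | 1 | 1 ||    1    |       1       |    0    |    0    |          0          | 1
0 | 1 | 0 | 0 ||    1    |       1       |    1    |    1    |          1          | 0
0 | 1 | 0 | 1 ||    1    |       1       |    1    |    0    |          1          | 0
0 | 1 | 1 | 0 ||    1    |       1       |    1    |    1    |          1          | 0
0 | 1 | 1 | 1 ||    1    |       1       |    1    |    0    |          1          | 0
1 | 0 | 0 | 0 ||    0    |       0       |    1    |    1    |          1          | 1
1 | 0 | 0 | 1 ||    0    |       0       |    0    |    1    |          1          | 1
1 | 0 | 1 | 0 ||    1    |       1       |    1    |    1    |          1          | 0
1 | 0 | 1 | 1 ||    1    |       1       |    0    |    1    |          1          | 0
1 | 1 | 0 | 0 ||    0    |       1       |    1    |    1    |          1          | 0
1 | 1 | 0 | 1 ||    0    |       1       |    1    |    1    |          1          | 0
1 | 1 | 1 | 0 ||    1    |       1       |    1    |    1    |          1          | 0
1 | 1 | 1 | 1 ||    1    |       1       |    1    |    1    |          1          | 0
The formula is true on 4 of the 16 rows.

4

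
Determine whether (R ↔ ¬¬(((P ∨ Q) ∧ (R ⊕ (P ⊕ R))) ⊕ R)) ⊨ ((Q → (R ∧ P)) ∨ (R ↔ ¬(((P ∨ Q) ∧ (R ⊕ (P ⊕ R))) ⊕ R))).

no

P  Q  R  |  φ  ψ
T  T  T  |  F  T
T  T  F  |  F  T
T  F  T  |  F  T
T  F  F  |  F  T
F  T  T  |  T  F
F  T  F  |  T  F
F  F  T  |  T  T
F  F  F  |  T  T
At P=F, Q=T, R=T we have φ true but ψ false, so φ does not entail ψ.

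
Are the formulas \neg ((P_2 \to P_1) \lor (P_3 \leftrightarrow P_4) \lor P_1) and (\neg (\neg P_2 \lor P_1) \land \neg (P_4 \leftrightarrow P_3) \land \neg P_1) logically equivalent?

P_1  P_2  P_3  P_4  |  φ  ψ
 F    F    F    F   |  F  F
 F    F    F    T   |  F  F
 F    F    T    F   |  F  F
 F    F    T    T   |  F  F
 F    T    F    F   |  F  F
 F    T    F    T   |  T  T
 F    T    T    F   |  T  T
 F    T    T    T   |  F  F
 T    F    F    F   |  F  F
 T    F    F    T   |  F  F
 T    F    T    F   |  F  F
 T    F    T    T   |  F  F
 T    T    F    F   |  F  F
 T    T    F    T   |  F  F
 T    T    T    F   |  F  F
 T    T    T    T   |  F  F
The columns for φ and ψ agree on every row, so they are logically equivalent.

equivalent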